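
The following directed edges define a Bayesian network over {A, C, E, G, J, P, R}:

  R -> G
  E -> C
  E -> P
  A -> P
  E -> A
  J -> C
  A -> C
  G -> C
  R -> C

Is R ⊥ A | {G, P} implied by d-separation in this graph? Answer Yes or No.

Yes

There are 6 undirected paths between R and A; checking each against the conditioning set {G, P}:
Path 1: R → G → C ← E → P ← A
  G is a chain here and G is conditioned on, so the path is blocked at G.
Path 2: R → G → C ← E → A
  G is a chain here and G is conditioned on, so the path is blocked at G.
Path 3: R → G → C ← A
  G is a chain here and G is conditioned on, so the path is blocked at G.
Path 4: R → C ← E → P ← A
  C is a collider here and neither C nor any of its descendants is conditioned on, so the collider stays closed — the path is blocked at C.
Path 5: R → C ← E → A
  C is a collider here and neither C nor any of its descendants is conditioned on, so the collider stays closed — the path is blocked at C.
Path 6: R → C ← A
  C is a collider here and neither C nor any of its descendants is conditioned on, so the collider stays closed — the path is blocked at C.
Since every path is blocked, d-separation holds.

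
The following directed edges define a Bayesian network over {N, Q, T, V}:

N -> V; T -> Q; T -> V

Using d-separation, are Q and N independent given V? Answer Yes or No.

The only undirected path from Q to N is:
Path 1: Q ← T → V ← N
  T is a fork and T is not conditioned on; V is a collider and V is conditioned on, which opens it — no node blocks this path, so it is active.
Since the path Q ← T → V ← N is active, Q and N are not d-separated given {V}.

No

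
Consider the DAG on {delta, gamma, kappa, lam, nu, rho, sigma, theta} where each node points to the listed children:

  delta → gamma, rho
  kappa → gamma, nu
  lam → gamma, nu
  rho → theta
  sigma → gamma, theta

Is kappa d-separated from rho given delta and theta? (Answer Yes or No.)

4 paths connect kappa and rho; each must be blocked for d-separation to hold:
Path 1: kappa → nu ← lam → gamma ← delta → rho
  nu is a collider here and neither nu nor any of its descendants is conditioned on, so the collider stays closed — the path is blocked at nu.
Path 2: kappa → nu ← lam → gamma ← sigma → theta ← rho
  nu is a collider here and neither nu nor any of its descendants is conditioned on, so the collider stays closed — the path is blocked at nu.
Path 3: kappa → gamma ← delta → rho
  gamma is a collider here and neither gamma nor any of its descendants is conditioned on, so the collider stays closed — the path is blocked at gamma.
Path 4: kappa → gamma ← sigma → theta ← rho
  gamma is a collider here and neither gamma nor any of its descendants is conditioned on, so the collider stays closed — the path is blocked at gamma.
Every path is blocked, so kappa and rho are d-separated given {delta, theta}.

Yes — kappa and rho are d-separated given {delta, theta}.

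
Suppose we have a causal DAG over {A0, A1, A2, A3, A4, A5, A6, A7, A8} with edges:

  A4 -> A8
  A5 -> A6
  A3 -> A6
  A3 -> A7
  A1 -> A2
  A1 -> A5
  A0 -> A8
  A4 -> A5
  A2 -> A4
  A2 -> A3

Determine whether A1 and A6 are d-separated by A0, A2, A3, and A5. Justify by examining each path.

Enumerating the 4 paths from A1 to A6 and testing each for blocking by {A0, A2, A3, A5}:
  1. A1 → A5 ← A4 ← A2 → A3 → A6 — A5:collider[open]; A4:chain[open]; A2:fork[blocks]; A3:chain[blocks] ⇒ blocked
  2. A1 → A5 → A6 — A5:chain[blocks] ⇒ blocked
  3. A1 → A2 → A4 → A5 → A6 — A2:chain[blocks]; A4:chain[open]; A5:chain[blocks] ⇒ blocked
  4. A1 → A2 → A3 → A6 — A2:chain[blocks]; A3:chain[blocks] ⇒ blocked
Since every path is blocked, d-separation holds.

Yes — A1 and A6 are d-separated given {A0, A2, A3, A5}.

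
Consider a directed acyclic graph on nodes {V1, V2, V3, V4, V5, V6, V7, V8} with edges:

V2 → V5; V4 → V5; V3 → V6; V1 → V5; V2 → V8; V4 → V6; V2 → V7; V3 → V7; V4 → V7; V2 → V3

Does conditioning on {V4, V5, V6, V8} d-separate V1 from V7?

No

There are 6 undirected paths between V1 and V7; checking each against the conditioning set {V4, V5, V6, V8}:
  1. V1 → V5 ← V2 → V3 → V6 ← V4 → V7 — V5:collider[open]; V2:fork[open]; V3:chain[open]; V6:collider[open]; V4:fork[blocks] ⇒ blocked
  2. V1 → V5 ← V2 → V3 → V7 — V5:collider[open]; V2:fork[open]; V3:chain[open] ⇒ active
  3. V1 → V5 ← V2 → V7 — V5:collider[open]; V2:fork[open] ⇒ active
  4. V1 → V5 ← V4 → V6 ← V3 ← V2 → V7 — V5:collider[open]; V4:fork[blocks]; V6:collider[open]; V3:chain[open]; V2:fork[open] ⇒ blocked
  5. V1 → V5 ← V4 → V6 ← V3 → V7 — V5:collider[open]; V4:fork[blocks]; V6:collider[open]; V3:fork[open] ⇒ blocked
  6. V1 → V5 ← V4 → V7 — V5:collider[open]; V4:fork[blocks] ⇒ blocked
Because an active path exists, V1 and V7 are not d-separated.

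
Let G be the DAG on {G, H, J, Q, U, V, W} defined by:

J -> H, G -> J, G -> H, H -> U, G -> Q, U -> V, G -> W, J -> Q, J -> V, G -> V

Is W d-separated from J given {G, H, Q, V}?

Enumerating the 6 paths from W to J and testing each for blocking by {G, H, Q, V}:
  1. W ← G → Q ← J — G:fork[blocks]; Q:collider[open] ⇒ blocked
  2. W ← G → H ← J — G:fork[blocks]; H:collider[open] ⇒ blocked
  3. W ← G → H → U → V ← J — G:fork[blocks]; H:chain[blocks]; U:chain[open]; V:collider[open] ⇒ blocked
  4. W ← G → J — G:fork[blocks] ⇒ blocked
  5. W ← G → V ← J — G:fork[blocks]; V:collider[open] ⇒ blocked
  6. W ← G → V ← U ← H ← J — G:fork[blocks]; V:collider[open]; U:chain[open]; H:chain[blocks] ⇒ blocked
Since every path is blocked, d-separation holds.

Yes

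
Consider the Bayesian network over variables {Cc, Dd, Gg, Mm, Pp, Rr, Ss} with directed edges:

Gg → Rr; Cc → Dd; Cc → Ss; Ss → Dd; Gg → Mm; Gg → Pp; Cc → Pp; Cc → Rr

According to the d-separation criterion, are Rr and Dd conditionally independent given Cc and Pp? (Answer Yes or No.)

Yes

We examine all 4 paths between Rr and Dd:
Path 1: Rr ← Gg → Pp ← Cc → Dd
  Cc is a fork here and Cc is conditioned on, so the path is blocked at Cc.
Path 2: Rr ← Gg → Pp ← Cc → Ss → Dd
  Cc is a fork here and Cc is conditioned on, so the path is blocked at Cc.
Path 3: Rr ← Cc → Dd
  Cc is a fork here and Cc is conditioned on, so the path is blocked at Cc.
Path 4: Rr ← Cc → Ss → Dd
  Cc is a fork here and Cc is conditioned on, so the path is blocked at Cc.
All paths are blocked; Rr ⊥ Dd | {Cc, Pp} holds.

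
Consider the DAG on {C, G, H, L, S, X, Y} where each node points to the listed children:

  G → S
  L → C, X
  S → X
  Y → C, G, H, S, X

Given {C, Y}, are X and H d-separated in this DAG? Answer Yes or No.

Yes

There are 4 undirected paths between X and H; checking each against the conditioning set {C, Y}:
Path 1: X ← L → C ← Y → H
  Y is a fork here and Y is conditioned on, so the path is blocked at Y.
Path 2: X ← Y → H
  Y is a fork here and Y is conditioned on, so the path is blocked at Y.
Path 3: X ← S ← Y → H
  Y is a fork here and Y is conditioned on, so the path is blocked at Y.
Path 4: X ← S ← G ← Y → H
  Y is a fork here and Y is conditioned on, so the path is blocked at Y.
Since every path is blocked, d-separation holds.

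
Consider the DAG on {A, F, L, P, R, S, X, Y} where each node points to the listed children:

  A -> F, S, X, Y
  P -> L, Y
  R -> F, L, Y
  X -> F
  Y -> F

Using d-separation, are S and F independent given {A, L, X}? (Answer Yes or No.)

Enumerating the 5 paths from S to F and testing each for blocking by {A, L, X}:
Path 1: S ← A → Y → F
  A is a fork here and A is conditioned on, so the path is blocked at A.
Path 2: S ← A → Y ← R → F
  A is a fork here and A is conditioned on, so the path is blocked at A.
Path 3: S ← A → Y ← P → L ← R → F
  A is a fork here and A is conditioned on, so the path is blocked at A.
Path 4: S ← A → F
  A is a fork here and A is conditioned on, so the path is blocked at A.
Path 5: S ← A → X → F
  A is a fork here and A is conditioned on, so the path is blocked at A.
All paths are blocked; S ⊥ F | {A, L, X} holds.

Yes — S and F are d-separated given {A, L, X}.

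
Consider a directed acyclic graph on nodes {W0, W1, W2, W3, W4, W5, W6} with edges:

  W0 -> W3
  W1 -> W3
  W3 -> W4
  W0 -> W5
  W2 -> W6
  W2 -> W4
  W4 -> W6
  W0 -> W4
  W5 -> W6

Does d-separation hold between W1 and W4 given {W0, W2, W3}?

4 paths connect W1 and W4; each must be blocked for d-separation to hold:
Path 1: W1 → W3 → W4
  W3 is a chain here and W3 is conditioned on, so the path is blocked at W3.
Path 2: W1 → W3 ← W0 → W4
  W0 is a fork here and W0 is conditioned on, so the path is blocked at W0.
Path 3: W1 → W3 ← W0 → W5 → W6 ← W4
  W0 is a fork here and W0 is conditioned on, so the path is blocked at W0.
Path 4: W1 → W3 ← W0 → W5 → W6 ← W2 → W4
  W0 is a fork here and W0 is conditioned on, so the path is blocked at W0.
All paths are blocked; W1 ⊥ W4 | {W0, W2, W3} holds.

Yes — W1 and W4 are d-separated given {W0, W2, W3}.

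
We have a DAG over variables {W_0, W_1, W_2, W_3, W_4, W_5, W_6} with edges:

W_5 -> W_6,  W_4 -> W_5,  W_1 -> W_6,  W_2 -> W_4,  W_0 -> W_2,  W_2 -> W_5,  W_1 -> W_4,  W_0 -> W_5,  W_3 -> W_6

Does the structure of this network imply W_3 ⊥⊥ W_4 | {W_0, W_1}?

There are 4 undirected paths between W_3 and W_4; checking each against the conditioning set {W_0, W_1}:
  1. W_3 → W_6 ← W_5 ← W_0 → W_2 → W_4 — W_6:collider[blocks]; W_5:chain[open]; W_0:fork[blocks]; W_2:chain[open] ⇒ blocked
  2. W_3 → W_6 ← W_5 ← W_4 — W_6:collider[blocks]; W_5:chain[open] ⇒ blocked
  3. W_3 → W_6 ← W_5 ← W_2 → W_4 — W_6:collider[blocks]; W_5:chain[open]; W_2:fork[open] ⇒ blocked
  4. W_3 → W_6 ← W_1 → W_4 — W_6:collider[blocks]; W_1:fork[blocks] ⇒ blocked
All paths are blocked; W_3 ⊥ W_4 | {W_0, W_1} holds.

Yes — W_3 and W_4 are d-separated given {W_0, W_1}.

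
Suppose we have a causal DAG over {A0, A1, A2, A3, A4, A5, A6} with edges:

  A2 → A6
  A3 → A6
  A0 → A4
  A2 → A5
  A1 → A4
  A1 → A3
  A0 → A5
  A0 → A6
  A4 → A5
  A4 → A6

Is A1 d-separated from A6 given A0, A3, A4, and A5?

There are 6 undirected paths between A1 and A6; checking each against the conditioning set {A0, A3, A4, A5}:
Path 1: A1 → A4 ← A0 → A5 ← A2 → A6
  A0 is a fork here and A0 is conditioned on, so the path is blocked at A0.
Path 2: A1 → A4 ← A0 → A6
  A0 is a fork here and A0 is conditioned on, so the path is blocked at A0.
Path 3: A1 → A4 → A5 ← A0 → A6
  A4 is a chain here and A4 is conditioned on, so the path is blocked at A4.
Path 4: A1 → A4 → A5 ← A2 → A6
  A4 is a chain here and A4 is conditioned on, so the path is blocked at A4.
Path 5: A1 → A4 → A6
  A4 is a chain here and A4 is conditioned on, so the path is blocked at A4.
Path 6: A1 → A3 → A6
  A3 is a chain here and A3 is conditioned on, so the path is blocked at A3.
All paths are blocked; A1 ⊥ A6 | {A0, A3, A4, A5} holds.

Yes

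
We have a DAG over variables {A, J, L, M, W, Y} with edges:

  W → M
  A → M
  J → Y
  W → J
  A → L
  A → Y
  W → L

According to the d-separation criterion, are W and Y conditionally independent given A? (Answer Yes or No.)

No

We examine all 3 paths between W and Y:
Path 1: W → M ← A → Y
  M is a collider here and neither M nor any of its descendants is conditioned on, so the collider stays closed — the path is blocked at M.
Path 2: W → L ← A → Y
  L is a collider here and neither L nor any of its descendants is conditioned on, so the collider stays closed — the path is blocked at L.
Path 3: W → J → Y
  J is a chain and J is not conditioned on — no node blocks this path, so it is active.
Since the path W → J → Y is active, W and Y are not d-separated given {A}.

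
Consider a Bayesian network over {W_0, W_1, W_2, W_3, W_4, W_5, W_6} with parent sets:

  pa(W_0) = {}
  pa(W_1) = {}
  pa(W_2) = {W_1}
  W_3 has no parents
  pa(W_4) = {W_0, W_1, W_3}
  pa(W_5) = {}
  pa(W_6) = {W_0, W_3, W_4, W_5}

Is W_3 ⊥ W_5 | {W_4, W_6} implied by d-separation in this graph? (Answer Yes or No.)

There are 3 undirected paths between W_3 and W_5; checking each against the conditioning set {W_4, W_6}:
  1. W_3 → W_6 ← W_5 — W_6:collider[open] ⇒ active
  2. W_3 → W_4 → W_6 ← W_5 — W_4:chain[blocks]; W_6:collider[open] ⇒ blocked
  3. W_3 → W_4 ← W_0 → W_6 ← W_5 — W_4:collider[open]; W_0:fork[open]; W_6:collider[open] ⇒ active
Since the path W_3 → W_6 ← W_5 is active, W_3 and W_5 are not d-separated given {W_4, W_6}.

No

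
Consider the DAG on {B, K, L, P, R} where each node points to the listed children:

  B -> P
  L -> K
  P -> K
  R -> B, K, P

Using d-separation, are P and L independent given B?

Yes — P and L are d-separated given {B}.

3 paths connect P and L; each must be blocked for d-separation to hold:
Path 1: P ← R → K ← L
  K is a collider here and neither K nor any of its descendants is conditioned on, so the collider stays closed — the path is blocked at K.
Path 2: P → K ← L
  K is a collider here and neither K nor any of its descendants is conditioned on, so the collider stays closed — the path is blocked at K.
Path 3: P ← B ← R → K ← L
  B is a chain here and B is conditioned on, so the path is blocked at B.
All paths are blocked; P ⊥ L | {B} holds.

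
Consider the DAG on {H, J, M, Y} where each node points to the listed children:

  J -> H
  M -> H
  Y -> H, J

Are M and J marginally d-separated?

Yes — M and J are d-separated given ∅.

2 paths connect M and J; each must be blocked for d-separation to hold:
Path 1: M → H ← J
  H is a collider here and neither H nor any of its descendants is conditioned on, so the collider stays closed — the path is blocked at H.
Path 2: M → H ← Y → J
  H is a collider here and neither H nor any of its descendants is conditioned on, so the collider stays closed — the path is blocked at H.
Every path is blocked, so M and J are d-separated given ∅.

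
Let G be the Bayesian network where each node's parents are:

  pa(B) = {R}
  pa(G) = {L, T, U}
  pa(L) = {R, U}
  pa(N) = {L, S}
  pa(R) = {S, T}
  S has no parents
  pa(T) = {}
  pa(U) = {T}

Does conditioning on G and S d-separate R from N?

6 paths connect R and N; each must be blocked for d-separation to hold:
Path 1: R ← T → U → L → N
  T is a fork and T is not conditioned on; U is a chain and U is not conditioned on; L is a chain and L is not conditioned on — no node blocks this path, so it is active.
Path 2: R ← T → U → G ← L → N
  T is a fork and T is not conditioned on; U is a chain and U is not conditioned on; G is a collider and G is conditioned on, which opens it; L is a fork and L is not conditioned on — no node blocks this path, so it is active.
Path 3: R ← T → G ← U → L → N
  T is a fork and T is not conditioned on; G is a collider and G is conditioned on, which opens it; U is a fork and U is not conditioned on; L is a chain and L is not conditioned on — no node blocks this path, so it is active.
Path 4: R ← T → G ← L → N
  T is a fork and T is not conditioned on; G is a collider and G is conditioned on, which opens it; L is a fork and L is not conditioned on — no node blocks this path, so it is active.
Path 5: R → L → N
  L is a chain and L is not conditioned on — no node blocks this path, so it is active.
Path 6: R ← S → N
  S is a fork here and S is conditioned on, so the path is blocked at S.
Because an active path exists, R and N are not d-separated.

No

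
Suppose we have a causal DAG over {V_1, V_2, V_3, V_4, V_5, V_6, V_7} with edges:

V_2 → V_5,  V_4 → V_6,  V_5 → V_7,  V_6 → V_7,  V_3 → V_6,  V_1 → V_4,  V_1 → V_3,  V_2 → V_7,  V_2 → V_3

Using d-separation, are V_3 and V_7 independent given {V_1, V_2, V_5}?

4 paths connect V_3 and V_7; each must be blocked for d-separation to hold:
Path 1: V_3 ← V_1 → V_4 → V_6 → V_7
  V_1 is a fork here and V_1 is conditioned on, so the path is blocked at V_1.
Path 2: V_3 ← V_2 → V_5 → V_7
  V_2 is a fork here and V_2 is conditioned on, so the path is blocked at V_2.
Path 3: V_3 ← V_2 → V_7
  V_2 is a fork here and V_2 is conditioned on, so the path is blocked at V_2.
Path 4: V_3 → V_6 → V_7
  V_6 is a chain and V_6 is not conditioned on — no node blocks this path, so it is active.
Since the path V_3 → V_6 → V_7 is active, V_3 and V_7 are not d-separated given {V_1, V_2, V_5}.

No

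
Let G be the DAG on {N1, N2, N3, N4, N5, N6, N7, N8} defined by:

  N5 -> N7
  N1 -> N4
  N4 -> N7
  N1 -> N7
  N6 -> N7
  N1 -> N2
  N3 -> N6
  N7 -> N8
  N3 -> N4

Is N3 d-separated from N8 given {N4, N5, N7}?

3 paths connect N3 and N8; each must be blocked for d-separation to hold:
Path 1: N3 → N4 ← N1 → N7 → N8
  N7 is a chain here and N7 is conditioned on, so the path is blocked at N7.
Path 2: N3 → N4 → N7 → N8
  N4 is a chain here and N4 is conditioned on, so the path is blocked at N4.
Path 3: N3 → N6 → N7 → N8
  N7 is a chain here and N7 is conditioned on, so the path is blocked at N7.
Every path is blocked, so N3 and N8 are d-separated given {N4, N5, N7}.

Yes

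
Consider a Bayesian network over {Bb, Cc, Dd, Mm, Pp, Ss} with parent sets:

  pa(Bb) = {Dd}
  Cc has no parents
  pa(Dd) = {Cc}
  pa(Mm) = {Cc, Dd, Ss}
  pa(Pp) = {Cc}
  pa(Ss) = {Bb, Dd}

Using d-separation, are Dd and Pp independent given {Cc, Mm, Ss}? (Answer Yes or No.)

Yes

4 paths connect Dd and Pp; each must be blocked for d-separation to hold:
  1. Dd → Mm ← Cc → Pp — Mm:collider[open]; Cc:fork[blocks] ⇒ blocked
  2. Dd → Ss → Mm ← Cc → Pp — Ss:chain[blocks]; Mm:collider[open]; Cc:fork[blocks] ⇒ blocked
  3. Dd ← Cc → Pp — Cc:fork[blocks] ⇒ blocked
  4. Dd → Bb → Ss → Mm ← Cc → Pp — Bb:chain[open]; Ss:chain[blocks]; Mm:collider[open]; Cc:fork[blocks] ⇒ blocked
Since every path is blocked, d-separation holds.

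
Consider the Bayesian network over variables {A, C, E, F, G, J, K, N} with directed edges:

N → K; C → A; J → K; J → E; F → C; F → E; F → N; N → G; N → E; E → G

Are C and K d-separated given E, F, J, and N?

Enumerating the 6 paths from C to K and testing each for blocking by {E, F, J, N}:
Path 1: C ← F → E → G ← N → K
  F is a fork here and F is conditioned on, so the path is blocked at F.
Path 2: C ← F → E ← J → K
  F is a fork here and F is conditioned on, so the path is blocked at F.
Path 3: C ← F → E ← N → K
  F is a fork here and F is conditioned on, so the path is blocked at F.
Path 4: C ← F → N → G ← E ← J → K
  F is a fork here and F is conditioned on, so the path is blocked at F.
Path 5: C ← F → N → K
  F is a fork here and F is conditioned on, so the path is blocked at F.
Path 6: C ← F → N → E ← J → K
  F is a fork here and F is conditioned on, so the path is blocked at F.
All paths are blocked; C ⊥ K | {E, F, J, N} holds.

Yes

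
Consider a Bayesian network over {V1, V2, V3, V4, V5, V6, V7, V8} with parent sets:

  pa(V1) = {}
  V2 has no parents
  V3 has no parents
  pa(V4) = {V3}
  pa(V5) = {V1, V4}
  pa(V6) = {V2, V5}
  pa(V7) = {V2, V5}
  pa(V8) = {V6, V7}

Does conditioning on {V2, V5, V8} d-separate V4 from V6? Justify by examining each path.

Yes

Enumerating the 3 paths from V4 to V6 and testing each for blocking by {V2, V5, V8}:
  1. V4 → V5 → V6 — V5:chain[blocks] ⇒ blocked
  2. V4 → V5 → V7 → V8 ← V6 — V5:chain[blocks]; V7:chain[open]; V8:collider[open] ⇒ blocked
  3. V4 → V5 → V7 ← V2 → V6 — V5:chain[blocks]; V7:collider[open]; V2:fork[blocks] ⇒ blocked
All paths are blocked; V4 ⊥ V6 | {V2, V5, V8} holds.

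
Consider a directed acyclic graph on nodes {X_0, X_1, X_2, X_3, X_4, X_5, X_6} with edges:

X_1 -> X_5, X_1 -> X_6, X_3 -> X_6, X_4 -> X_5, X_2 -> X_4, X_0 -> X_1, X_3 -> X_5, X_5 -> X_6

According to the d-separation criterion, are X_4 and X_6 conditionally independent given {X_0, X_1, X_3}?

There are 3 undirected paths between X_4 and X_6; checking each against the conditioning set {X_0, X_1, X_3}:
Path 1: X_4 → X_5 ← X_1 → X_6
  X_5 is a collider here and neither X_5 nor any of its descendants is conditioned on, so the collider stays closed — the path is blocked at X_5.
Path 2: X_4 → X_5 → X_6
  X_5 is a chain and X_5 is not conditioned on — no node blocks this path, so it is active.
Path 3: X_4 → X_5 ← X_3 → X_6
  X_5 is a collider here and neither X_5 nor any of its descendants is conditioned on, so the collider stays closed — the path is blocked at X_5.
Since the path X_4 → X_5 → X_6 is active, X_4 and X_6 are not d-separated given {X_0, X_1, X_3}.

No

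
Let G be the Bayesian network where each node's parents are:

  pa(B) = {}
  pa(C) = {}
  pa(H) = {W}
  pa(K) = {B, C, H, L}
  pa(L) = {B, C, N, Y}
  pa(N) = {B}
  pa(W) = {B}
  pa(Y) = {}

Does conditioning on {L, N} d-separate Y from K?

No

Enumerating the 6 paths from Y to K and testing each for blocking by {L, N}:
  1. Y → L ← B → K — L:collider[open]; B:fork[open] ⇒ active
  2. Y → L ← B → W → H → K — L:collider[open]; B:fork[open]; W:chain[open]; H:chain[open] ⇒ active
  3. Y → L ← N ← B → K — L:collider[open]; N:chain[blocks]; B:fork[open] ⇒ blocked
  4. Y → L ← N ← B → W → H → K — L:collider[open]; N:chain[blocks]; B:fork[open]; W:chain[open]; H:chain[open] ⇒ blocked
  5. Y → L → K — L:chain[blocks] ⇒ blocked
  6. Y → L ← C → K — L:collider[open]; C:fork[open] ⇒ active
Since the path Y → L ← B → K is active, Y and K are not d-separated given {L, N}.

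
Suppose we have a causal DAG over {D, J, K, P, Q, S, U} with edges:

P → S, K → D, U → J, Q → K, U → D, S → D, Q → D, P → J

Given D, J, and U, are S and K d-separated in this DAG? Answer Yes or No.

Enumerating the 4 paths from S to K and testing each for blocking by {D, J, U}:
Path 1: S ← P → J ← U → D ← Q → K
  U is a fork here and U is conditioned on, so the path is blocked at U.
Path 2: S ← P → J ← U → D ← K
  U is a fork here and U is conditioned on, so the path is blocked at U.
Path 3: S → D ← Q → K
  D is a collider and D is conditioned on, which opens it; Q is a fork and Q is not conditioned on — no node blocks this path, so it is active.
Path 4: S → D ← K
  D is a collider and D is conditioned on, which opens it — no node blocks this path, so it is active.
At least one path is unblocked, so d-separation fails.

No — S and K are not d-separated given {D, J, U}.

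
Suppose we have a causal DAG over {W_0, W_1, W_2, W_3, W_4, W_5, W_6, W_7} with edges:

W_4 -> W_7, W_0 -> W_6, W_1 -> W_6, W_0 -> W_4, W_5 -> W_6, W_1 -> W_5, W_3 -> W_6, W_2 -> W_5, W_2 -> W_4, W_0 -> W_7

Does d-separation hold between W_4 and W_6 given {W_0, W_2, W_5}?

There are 4 undirected paths between W_4 and W_6; checking each against the conditioning set {W_0, W_2, W_5}:
Path 1: W_4 ← W_2 → W_5 → W_6
  W_2 is a fork here and W_2 is conditioned on, so the path is blocked at W_2.
Path 2: W_4 ← W_2 → W_5 ← W_1 → W_6
  W_2 is a fork here and W_2 is conditioned on, so the path is blocked at W_2.
Path 3: W_4 ← W_0 → W_6
  W_0 is a fork here and W_0 is conditioned on, so the path is blocked at W_0.
Path 4: W_4 → W_7 ← W_0 → W_6
  W_7 is a collider here and neither W_7 nor any of its descendants is conditioned on, so the collider stays closed — the path is blocked at W_7.
Since every path is blocked, d-separation holds.

Yes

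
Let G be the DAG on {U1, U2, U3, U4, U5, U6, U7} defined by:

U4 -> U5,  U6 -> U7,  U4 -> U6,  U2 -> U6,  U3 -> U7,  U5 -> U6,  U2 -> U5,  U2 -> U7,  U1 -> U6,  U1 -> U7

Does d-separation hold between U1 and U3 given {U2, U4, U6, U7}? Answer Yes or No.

5 paths connect U1 and U3; each must be blocked for d-separation to hold:
  1. U1 → U7 ← U3 — U7:collider[open] ⇒ active
  2. U1 → U6 ← U5 ← U2 → U7 ← U3 — U6:collider[open]; U5:chain[open]; U2:fork[blocks]; U7:collider[open] ⇒ blocked
  3. U1 → U6 → U7 ← U3 — U6:chain[blocks]; U7:collider[open] ⇒ blocked
  4. U1 → U6 ← U4 → U5 ← U2 → U7 ← U3 — U6:collider[open]; U4:fork[blocks]; U5:collider[open]; U2:fork[blocks]; U7:collider[open] ⇒ blocked
  5. U1 → U6 ← U2 → U7 ← U3 — U6:collider[open]; U2:fork[blocks]; U7:collider[open] ⇒ blocked
Because an active path exists, U1 and U3 are not d-separated.

No — U1 and U3 are not d-separated given {U2, U4, U6, U7}.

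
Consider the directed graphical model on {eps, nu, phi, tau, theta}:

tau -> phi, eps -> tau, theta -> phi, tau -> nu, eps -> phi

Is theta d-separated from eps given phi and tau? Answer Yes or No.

No

We examine all 2 paths between theta and eps:
Path 1: theta → phi ← eps
  phi is a collider and phi is conditioned on, which opens it — no node blocks this path, so it is active.
Path 2: theta → phi ← tau ← eps
  tau is a chain here and tau is conditioned on, so the path is blocked at tau.
At least one path is unblocked, so d-separation fails.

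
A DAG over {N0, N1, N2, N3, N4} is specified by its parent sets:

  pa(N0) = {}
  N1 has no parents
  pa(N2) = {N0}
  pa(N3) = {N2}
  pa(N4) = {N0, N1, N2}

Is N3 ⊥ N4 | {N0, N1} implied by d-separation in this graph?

No

There are 2 undirected paths between N3 and N4; checking each against the conditioning set {N0, N1}:
Path 1: N3 ← N2 → N4
  N2 is a fork and N2 is not conditioned on — no node blocks this path, so it is active.
Path 2: N3 ← N2 ← N0 → N4
  N0 is a fork here and N0 is conditioned on, so the path is blocked at N0.
Because an active path exists, N3 and N4 are not d-separated.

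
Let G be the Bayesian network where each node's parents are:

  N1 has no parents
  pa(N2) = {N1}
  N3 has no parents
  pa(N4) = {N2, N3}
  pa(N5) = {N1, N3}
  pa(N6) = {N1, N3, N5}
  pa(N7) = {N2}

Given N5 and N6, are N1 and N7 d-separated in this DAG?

There are 5 undirected paths between N1 and N7; checking each against the conditioning set {N5, N6}:
  1. N1 → N2 → N7 — N2:chain[open] ⇒ active
  2. N1 → N6 ← N3 → N4 ← N2 → N7 — N6:collider[open]; N3:fork[open]; N4:collider[blocks]; N2:fork[open] ⇒ blocked
  3. N1 → N6 ← N5 ← N3 → N4 ← N2 → N7 — N6:collider[open]; N5:chain[blocks]; N3:fork[open]; N4:collider[blocks]; N2:fork[open] ⇒ blocked
  4. N1 → N5 ← N3 → N4 ← N2 → N7 — N5:collider[open]; N3:fork[open]; N4:collider[blocks]; N2:fork[open] ⇒ blocked
  5. N1 → N5 → N6 ← N3 → N4 ← N2 → N7 — N5:chain[blocks]; N6:collider[open]; N3:fork[open]; N4:collider[blocks]; N2:fork[open] ⇒ blocked
Since the path N1 → N2 → N7 is active, N1 and N7 are not d-separated given {N5, N6}.

No — N1 and N7 are not d-separated given {N5, N6}.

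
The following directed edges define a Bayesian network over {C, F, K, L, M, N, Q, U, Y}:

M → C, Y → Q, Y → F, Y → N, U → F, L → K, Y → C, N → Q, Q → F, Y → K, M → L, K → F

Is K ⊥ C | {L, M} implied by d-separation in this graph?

No

There are 5 undirected paths between K and C; checking each against the conditioning set {L, M}:
  1. K ← L ← M → C — L:chain[blocks]; M:fork[blocks] ⇒ blocked
  2. K → F ← Q ← N ← Y → C — F:collider[blocks]; Q:chain[open]; N:chain[open]; Y:fork[open] ⇒ blocked
  3. K → F ← Q ← Y → C — F:collider[blocks]; Q:chain[open]; Y:fork[open] ⇒ blocked
  4. K → F ← Y → C — F:collider[blocks]; Y:fork[open] ⇒ blocked
  5. K ← Y → C — Y:fork[open] ⇒ active
At least one path is unblocked, so d-separation fails.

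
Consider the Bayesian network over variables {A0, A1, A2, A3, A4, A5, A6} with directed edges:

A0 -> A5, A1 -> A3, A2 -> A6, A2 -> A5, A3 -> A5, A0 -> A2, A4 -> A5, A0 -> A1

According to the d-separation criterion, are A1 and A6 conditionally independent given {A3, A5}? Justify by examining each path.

No

We examine all 4 paths between A1 and A6:
Path 1: A1 → A3 → A5 ← A0 → A2 → A6
  A3 is a chain here and A3 is conditioned on, so the path is blocked at A3.
Path 2: A1 → A3 → A5 ← A2 → A6
  A3 is a chain here and A3 is conditioned on, so the path is blocked at A3.
Path 3: A1 ← A0 → A5 ← A2 → A6
  A0 is a fork and A0 is not conditioned on; A5 is a collider and A5 is conditioned on, which opens it; A2 is a fork and A2 is not conditioned on — no node blocks this path, so it is active.
Path 4: A1 ← A0 → A2 → A6
  A0 is a fork and A0 is not conditioned on; A2 is a chain and A2 is not conditioned on — no node blocks this path, so it is active.
Since the path A1 ← A0 → A5 ← A2 → A6 is active, A1 and A6 are not d-separated given {A3, A5}.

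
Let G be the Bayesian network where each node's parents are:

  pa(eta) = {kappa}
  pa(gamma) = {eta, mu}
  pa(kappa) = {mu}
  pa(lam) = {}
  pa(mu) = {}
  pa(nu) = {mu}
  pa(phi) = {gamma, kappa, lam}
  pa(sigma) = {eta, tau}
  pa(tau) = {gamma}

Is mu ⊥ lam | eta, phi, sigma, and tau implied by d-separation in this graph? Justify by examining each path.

No

Enumerating the 6 paths from mu to lam and testing each for blocking by {eta, phi, sigma, tau}:
Path 1: mu → kappa → phi ← lam
  kappa is a chain and kappa is not conditioned on; phi is a collider and phi is conditioned on, which opens it — no node blocks this path, so it is active.
Path 2: mu → kappa → eta → sigma ← tau ← gamma → phi ← lam
  eta is a chain here and eta is conditioned on, so the path is blocked at eta.
Path 3: mu → kappa → eta → gamma → phi ← lam
  eta is a chain here and eta is conditioned on, so the path is blocked at eta.
Path 4: mu → gamma → phi ← lam
  gamma is a chain and gamma is not conditioned on; phi is a collider and phi is conditioned on, which opens it — no node blocks this path, so it is active.
Path 5: mu → gamma ← eta ← kappa → phi ← lam
  eta is a chain here and eta is conditioned on, so the path is blocked at eta.
Path 6: mu → gamma → tau → sigma ← eta ← kappa → phi ← lam
  tau is a chain here and tau is conditioned on, so the path is blocked at tau.
At least one path is unblocked, so d-separation fails.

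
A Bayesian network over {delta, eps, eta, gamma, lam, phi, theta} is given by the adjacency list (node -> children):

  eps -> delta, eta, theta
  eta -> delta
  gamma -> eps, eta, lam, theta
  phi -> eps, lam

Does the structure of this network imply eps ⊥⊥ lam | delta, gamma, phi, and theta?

Yes

There are 5 undirected paths between eps and lam; checking each against the conditioning set {delta, gamma, phi, theta}:
Path 1: eps ← gamma → lam
  gamma is a fork here and gamma is conditioned on, so the path is blocked at gamma.
Path 2: eps → eta ← gamma → lam
  gamma is a fork here and gamma is conditioned on, so the path is blocked at gamma.
Path 3: eps ← phi → lam
  phi is a fork here and phi is conditioned on, so the path is blocked at phi.
Path 4: eps → theta ← gamma → lam
  gamma is a fork here and gamma is conditioned on, so the path is blocked at gamma.
Path 5: eps → delta ← eta ← gamma → lam
  gamma is a fork here and gamma is conditioned on, so the path is blocked at gamma.
Every path is blocked, so eps and lam are d-separated given {delta, gamma, phi, theta}.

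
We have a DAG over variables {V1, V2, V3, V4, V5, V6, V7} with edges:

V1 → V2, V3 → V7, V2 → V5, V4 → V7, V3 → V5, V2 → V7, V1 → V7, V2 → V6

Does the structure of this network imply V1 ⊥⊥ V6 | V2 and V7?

Yes

We examine all 3 paths between V1 and V6:
Path 1: V1 → V2 → V6
  V2 is a chain here and V2 is conditioned on, so the path is blocked at V2.
Path 2: V1 → V7 ← V3 → V5 ← V2 → V6
  V5 is a collider here and neither V5 nor any of its descendants is conditioned on, so the collider stays closed — the path is blocked at V5.
Path 3: V1 → V7 ← V2 → V6
  V2 is a fork here and V2 is conditioned on, so the path is blocked at V2.
Every path is blocked, so V1 and V6 are d-separated given {V2, V7}.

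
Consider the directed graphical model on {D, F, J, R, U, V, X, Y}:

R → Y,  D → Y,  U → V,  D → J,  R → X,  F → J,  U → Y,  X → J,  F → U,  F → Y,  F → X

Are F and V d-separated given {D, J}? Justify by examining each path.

No

Enumerating the 6 paths from F to V and testing each for blocking by {D, J}:
Path 1: F → Y ← U → V
  Y is a collider here and neither Y nor any of its descendants is conditioned on, so the collider stays closed — the path is blocked at Y.
Path 2: F → X ← R → Y ← U → V
  Y is a collider here and neither Y nor any of its descendants is conditioned on, so the collider stays closed — the path is blocked at Y.
Path 3: F → X → J ← D → Y ← U → V
  D is a fork here and D is conditioned on, so the path is blocked at D.
Path 4: F → J ← D → Y ← U → V
  D is a fork here and D is conditioned on, so the path is blocked at D.
Path 5: F → J ← X ← R → Y ← U → V
  Y is a collider here and neither Y nor any of its descendants is conditioned on, so the collider stays closed — the path is blocked at Y.
Path 6: F → U → V
  U is a chain and U is not conditioned on — no node blocks this path, so it is active.
Because an active path exists, F and V are not d-separated.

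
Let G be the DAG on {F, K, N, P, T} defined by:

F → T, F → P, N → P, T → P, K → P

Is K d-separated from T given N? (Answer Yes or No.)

2 paths connect K and T; each must be blocked for d-separation to hold:
Path 1: K → P ← T
  P is a collider here and neither P nor any of its descendants is conditioned on, so the collider stays closed — the path is blocked at P.
Path 2: K → P ← F → T
  P is a collider here and neither P nor any of its descendants is conditioned on, so the collider stays closed — the path is blocked at P.
Since every path is blocked, d-separation holds.

Yes — K and T are d-separated given {N}.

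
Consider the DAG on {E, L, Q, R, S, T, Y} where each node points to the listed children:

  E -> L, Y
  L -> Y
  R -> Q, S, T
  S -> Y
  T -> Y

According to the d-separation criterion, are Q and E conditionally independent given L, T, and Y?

No

Enumerating the 4 paths from Q to E and testing each for blocking by {L, T, Y}:
Path 1: Q ← R → S → Y ← L ← E
  L is a chain here and L is conditioned on, so the path is blocked at L.
Path 2: Q ← R → S → Y ← E
  R is a fork and R is not conditioned on; S is a chain and S is not conditioned on; Y is a collider and Y is conditioned on, which opens it — no node blocks this path, so it is active.
Path 3: Q ← R → T → Y ← L ← E
  T is a chain here and T is conditioned on, so the path is blocked at T.
Path 4: Q ← R → T → Y ← E
  T is a chain here and T is conditioned on, so the path is blocked at T.
Because an active path exists, Q and E are not d-separated.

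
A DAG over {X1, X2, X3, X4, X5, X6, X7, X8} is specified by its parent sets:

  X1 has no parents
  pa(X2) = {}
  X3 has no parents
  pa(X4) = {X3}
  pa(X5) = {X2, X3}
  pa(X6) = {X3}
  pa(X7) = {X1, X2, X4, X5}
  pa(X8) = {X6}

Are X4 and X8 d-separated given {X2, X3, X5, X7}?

Yes

Enumerating the 3 paths from X4 to X8 and testing each for blocking by {X2, X3, X5, X7}:
Path 1: X4 → X7 ← X5 ← X3 → X6 → X8
  X5 is a chain here and X5 is conditioned on, so the path is blocked at X5.
Path 2: X4 → X7 ← X2 → X5 ← X3 → X6 → X8
  X2 is a fork here and X2 is conditioned on, so the path is blocked at X2.
Path 3: X4 ← X3 → X6 → X8
  X3 is a fork here and X3 is conditioned on, so the path is blocked at X3.
All paths are blocked; X4 ⊥ X8 | {X2, X3, X5, X7} holds.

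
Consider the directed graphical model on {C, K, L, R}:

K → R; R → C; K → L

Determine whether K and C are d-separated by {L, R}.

There is one path between K and C:
Path 1: K → R → C
  R is a chain here and R is conditioned on, so the path is blocked at R.
Since every path is blocked, d-separation holds.

Yes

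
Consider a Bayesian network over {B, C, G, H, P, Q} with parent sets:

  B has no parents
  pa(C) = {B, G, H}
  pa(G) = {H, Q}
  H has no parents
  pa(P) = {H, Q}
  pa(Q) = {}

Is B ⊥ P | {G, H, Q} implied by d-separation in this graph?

Yes

4 paths connect B and P; each must be blocked for d-separation to hold:
  1. B → C ← G ← Q → P — C:collider[blocks]; G:chain[blocks]; Q:fork[blocks] ⇒ blocked
  2. B → C ← G ← H → P — C:collider[blocks]; G:chain[blocks]; H:fork[blocks] ⇒ blocked
  3. B → C ← H → P — C:collider[blocks]; H:fork[blocks] ⇒ blocked
  4. B → C ← H → G ← Q → P — C:collider[blocks]; H:fork[blocks]; G:collider[open]; Q:fork[blocks] ⇒ blocked
Every path is blocked, so B and P are d-separated given {G, H, Q}.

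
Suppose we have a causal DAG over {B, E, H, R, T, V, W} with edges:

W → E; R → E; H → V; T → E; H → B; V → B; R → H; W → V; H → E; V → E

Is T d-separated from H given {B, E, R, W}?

No

There are 6 undirected paths between T and H; checking each against the conditioning set {B, E, R, W}:
Path 1: T → E ← V → B ← H
  E is a collider and E is conditioned on, which opens it; V is a fork and V is not conditioned on; B is a collider and B is conditioned on, which opens it — no node blocks this path, so it is active.
Path 2: T → E ← V ← H
  E is a collider and E is conditioned on, which opens it; V is a chain and V is not conditioned on — no node blocks this path, so it is active.
Path 3: T → E ← H
  E is a collider and E is conditioned on, which opens it — no node blocks this path, so it is active.
Path 4: T → E ← W → V → B ← H
  W is a fork here and W is conditioned on, so the path is blocked at W.
Path 5: T → E ← W → V ← H
  W is a fork here and W is conditioned on, so the path is blocked at W.
Path 6: T → E ← R → H
  R is a fork here and R is conditioned on, so the path is blocked at R.
Since the path T → E ← V → B ← H is active, T and H are not d-separated given {B, E, R, W}.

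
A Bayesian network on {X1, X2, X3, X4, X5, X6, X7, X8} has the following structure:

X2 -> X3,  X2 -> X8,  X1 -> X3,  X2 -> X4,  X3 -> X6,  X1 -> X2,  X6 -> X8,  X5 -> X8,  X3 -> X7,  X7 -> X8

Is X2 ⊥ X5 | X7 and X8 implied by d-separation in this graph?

No

We examine all 5 paths between X2 and X5:
Path 1: X2 → X8 ← X5
  X8 is a collider and X8 is conditioned on, which opens it — no node blocks this path, so it is active.
Path 2: X2 → X3 → X7 → X8 ← X5
  X7 is a chain here and X7 is conditioned on, so the path is blocked at X7.
Path 3: X2 → X3 → X6 → X8 ← X5
  X3 is a chain and X3 is not conditioned on; X6 is a chain and X6 is not conditioned on; X8 is a collider and X8 is conditioned on, which opens it — no node blocks this path, so it is active.
Path 4: X2 ← X1 → X3 → X7 → X8 ← X5
  X7 is a chain here and X7 is conditioned on, so the path is blocked at X7.
Path 5: X2 ← X1 → X3 → X6 → X8 ← X5
  X1 is a fork and X1 is not conditioned on; X3 is a chain and X3 is not conditioned on; X6 is a chain and X6 is not conditioned on; X8 is a collider and X8 is conditioned on, which opens it — no node blocks this path, so it is active.
Because an active path exists, X2 and X5 are not d-separated.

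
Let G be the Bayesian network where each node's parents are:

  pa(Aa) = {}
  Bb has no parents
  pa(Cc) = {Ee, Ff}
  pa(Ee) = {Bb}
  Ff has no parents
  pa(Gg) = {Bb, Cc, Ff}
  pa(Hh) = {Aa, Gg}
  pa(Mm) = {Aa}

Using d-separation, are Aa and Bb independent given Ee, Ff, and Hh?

No

Enumerating the 3 paths from Aa to Bb and testing each for blocking by {Ee, Ff, Hh}:
Path 1: Aa → Hh ← Gg ← Ff → Cc ← Ee ← Bb
  Ff is a fork here and Ff is conditioned on, so the path is blocked at Ff.
Path 2: Aa → Hh ← Gg ← Cc ← Ee ← Bb
  Ee is a chain here and Ee is conditioned on, so the path is blocked at Ee.
Path 3: Aa → Hh ← Gg ← Bb
  Hh is a collider and Hh is conditioned on, which opens it; Gg is a chain and Gg is not conditioned on — no node blocks this path, so it is active.
Since the path Aa → Hh ← Gg ← Bb is active, Aa and Bb are not d-separated given {Ee, Ff, Hh}.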